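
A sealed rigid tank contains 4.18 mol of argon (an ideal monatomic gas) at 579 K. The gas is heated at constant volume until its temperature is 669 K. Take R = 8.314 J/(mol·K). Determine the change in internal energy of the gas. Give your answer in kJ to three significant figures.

Constant volume ⇒ W = 0, so Q = ΔU = nCᵥΔT with Cᵥ = 3R/2 = 12.47 J/(mol·K).
ΔU = (4.18)(12.47)(669 − 579) = 4692 J.

ΔU ≈ 4.69 kJ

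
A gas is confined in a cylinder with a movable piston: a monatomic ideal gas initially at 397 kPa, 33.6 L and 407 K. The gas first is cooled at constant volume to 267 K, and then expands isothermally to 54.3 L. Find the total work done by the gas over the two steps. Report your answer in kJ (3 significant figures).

W_total ≈ 4.20 kJ

Step 1 (isochoric): W = 0 (constant volume).
After step 1: P = 260.4 kPa (V unchanged).
Step 2 (isothermal): W = P₁V₁ ln(V₂/V₁) = (8751) ln(54.3/33.6) = 4200 J.
W_total = 0 + 4200 = 4200 J.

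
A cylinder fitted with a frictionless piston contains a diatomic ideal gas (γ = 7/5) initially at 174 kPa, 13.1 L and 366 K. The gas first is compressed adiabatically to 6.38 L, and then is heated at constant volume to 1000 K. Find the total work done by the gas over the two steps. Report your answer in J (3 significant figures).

W_total ≈ -1900 J

Step 1 (adiabatic): W = (P₁V₁ − P₂V₂)/(γ−1) = (2279 − 3039)/0.4 = -1900 J.
Step 2 (isochoric): W = 0 (constant volume).
W_total = -1900 + 0 = -1900 J.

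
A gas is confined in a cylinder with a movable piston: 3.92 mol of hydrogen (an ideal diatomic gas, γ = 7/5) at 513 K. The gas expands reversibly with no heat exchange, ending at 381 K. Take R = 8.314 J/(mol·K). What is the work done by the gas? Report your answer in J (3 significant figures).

Adiabatic ⇒ Q = 0, so W_by = −ΔU = nCᵥ(T₁ − T₂).
Cᵥ = 5R/2 = 20.79 J/(mol·K).
W = (3.92)(20.79)(513 − 381) = 10755 J.

W ≈ 10800 J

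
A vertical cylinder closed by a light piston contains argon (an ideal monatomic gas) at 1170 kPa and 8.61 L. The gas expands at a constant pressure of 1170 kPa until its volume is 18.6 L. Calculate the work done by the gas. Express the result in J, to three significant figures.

Isobaric: W = P ΔV.
W = (1170 kPa)(18.6 − 8.61 L) = (1170)(9.99) = 11688 J.

W ≈ 11700 J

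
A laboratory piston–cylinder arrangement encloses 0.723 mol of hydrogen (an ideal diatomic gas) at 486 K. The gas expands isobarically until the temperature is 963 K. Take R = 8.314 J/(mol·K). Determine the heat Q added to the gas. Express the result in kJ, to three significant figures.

Isobaric: W = nRΔT = (0.723)(8.314)(477) = 2867 J.
ΔU = nCᵥΔT with Cᵥ = 5R/2: ΔU = (0.723)(20.79)(477) = 7168 J.
Q = ΔU + W = 7168 + 2867 = 10035 J.

Q ≈ 10.0 kJ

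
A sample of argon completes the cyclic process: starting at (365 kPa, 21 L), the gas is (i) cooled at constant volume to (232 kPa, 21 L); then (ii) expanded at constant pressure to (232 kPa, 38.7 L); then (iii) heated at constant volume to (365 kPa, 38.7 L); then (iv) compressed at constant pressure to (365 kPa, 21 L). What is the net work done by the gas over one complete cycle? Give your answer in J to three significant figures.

W_net ≈ -2350 J

Constant-volume legs do no work.
W(ii) = (232)(38.7 − 21) = 4106 J; W(iv) = (365)(21 − 38.7) = -6461 J.
W_net = 4106 − 6461 = -2354 J (the counter-clockwise enclosed area).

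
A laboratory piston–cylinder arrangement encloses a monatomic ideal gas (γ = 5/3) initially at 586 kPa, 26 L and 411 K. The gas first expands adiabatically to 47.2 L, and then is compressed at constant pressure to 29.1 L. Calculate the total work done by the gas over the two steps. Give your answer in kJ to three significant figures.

W_total ≈ 3.57 kJ

Step 1 (adiabatic): W = (P₁V₁ − P₂V₂)/(γ−1) = (15236 − 10238)/0.667 = 7497 J.
After step 1: P = 216.9 kPa, V = 47.2 L, T = 276.2 K.
Step 2 (isobaric): W = PΔV = (216.9 kPa)(29.1 − 47.2 L) = -3926 J.
W_total = 7497 − 3926 = 3571 J.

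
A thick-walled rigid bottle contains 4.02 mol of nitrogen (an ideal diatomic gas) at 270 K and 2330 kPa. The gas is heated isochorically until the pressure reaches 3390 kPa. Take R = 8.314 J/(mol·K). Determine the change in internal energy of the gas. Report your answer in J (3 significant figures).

ΔU ≈ 10300 J

Constant volume ⇒ W = 0, so Q = ΔU = nCᵥΔT with Cᵥ = 5R/2 = 20.79 J/(mol·K).
At constant V, T₂/T₁ = P₂/P₁ ⇒ ΔT = T₁(P₂/P₁ − 1) = 270·(3390/2330 − 1) = 122.8 K.
ΔU = (4.02)(20.79)(122.8) = 10263 J.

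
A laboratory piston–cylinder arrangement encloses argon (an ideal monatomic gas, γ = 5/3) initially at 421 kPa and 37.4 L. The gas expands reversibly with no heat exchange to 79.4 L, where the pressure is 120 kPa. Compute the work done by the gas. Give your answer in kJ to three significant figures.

W ≈ 9.33 kJ

Adiabatic: W = (P₁V₁ − P₂V₂)/(γ − 1) with γ = 5/3.
P₁V₁ = 15745 J, P₂V₂ = 9528 J.
W = (15745 − 9528) / 0.6667 = 9326 J.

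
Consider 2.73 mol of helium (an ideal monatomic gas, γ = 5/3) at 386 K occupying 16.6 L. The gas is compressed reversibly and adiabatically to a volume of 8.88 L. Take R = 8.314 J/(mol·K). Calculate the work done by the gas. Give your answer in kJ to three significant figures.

W ≈ -6.80 kJ

Adiabatic: TV^(γ−1) = const with γ = 5/3.
T₂ = T₁ (V₁/V₂)^(γ−1) = 386 × (16.6/8.88)^0.667 = 386 × 1.518 = 585.8 K.
W_by = nCᵥ(T₁ − T₂) = (2.73)(12.47)(386 − 585.8) = -6801 J.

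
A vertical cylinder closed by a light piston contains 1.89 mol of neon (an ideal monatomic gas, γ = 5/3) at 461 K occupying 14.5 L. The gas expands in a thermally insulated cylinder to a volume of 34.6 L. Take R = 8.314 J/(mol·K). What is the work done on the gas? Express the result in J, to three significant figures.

W ≈ -4780 J

Adiabatic: TV^(γ−1) = const with γ = 5/3.
T₂ = T₁ (V₁/V₂)^(γ−1) = 461 × (14.5/34.6)^0.667 = 461 × 0.56 = 258.2 K.
W_by = nCᵥ(T₁ − T₂) = (1.89)(12.47)(461 − 258.2) = 4781 J.
Work on gas = −W_by = -4781 J.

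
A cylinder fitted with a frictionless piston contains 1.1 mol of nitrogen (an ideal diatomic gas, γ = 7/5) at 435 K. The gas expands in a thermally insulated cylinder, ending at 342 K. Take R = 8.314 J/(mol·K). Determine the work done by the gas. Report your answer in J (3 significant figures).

W ≈ 2130 J

Adiabatic ⇒ Q = 0, so W_by = −ΔU = nCᵥ(T₁ − T₂).
Cᵥ = 5R/2 = 20.79 J/(mol·K).
W = (1.1)(20.79)(435 − 342) = 2126 J.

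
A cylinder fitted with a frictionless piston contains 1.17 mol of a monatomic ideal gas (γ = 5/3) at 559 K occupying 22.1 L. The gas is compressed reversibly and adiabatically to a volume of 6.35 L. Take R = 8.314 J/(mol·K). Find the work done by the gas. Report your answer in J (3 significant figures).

Adiabatic: TV^(γ−1) = const with γ = 5/3.
T₂ = T₁ (V₁/V₂)^(γ−1) = 559 × (22.1/6.35)^0.667 = 559 × 2.297 = 1284 K.
W_by = nCᵥ(T₁ − T₂) = (1.17)(12.47)(559 − 1284) = -10575 J.

W ≈ -10600 J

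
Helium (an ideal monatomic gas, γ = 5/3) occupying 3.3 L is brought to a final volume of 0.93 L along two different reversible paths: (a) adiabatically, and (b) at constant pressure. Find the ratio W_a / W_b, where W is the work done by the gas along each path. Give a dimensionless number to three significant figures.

W_a / W_b ≈ 2.77

Path (a) adiabatic: W = P₁V₁(1 − (V₁/V₂)^(γ−1))/(γ−1) → W_a/(P₁V₁) = -1.99.
Path (b) isobaric: W = P₁(V₂ − V₁) → W_b/(P₁V₁) = -0.7182.
W_a / W_b = -1.99 / -0.7182 = 2.77.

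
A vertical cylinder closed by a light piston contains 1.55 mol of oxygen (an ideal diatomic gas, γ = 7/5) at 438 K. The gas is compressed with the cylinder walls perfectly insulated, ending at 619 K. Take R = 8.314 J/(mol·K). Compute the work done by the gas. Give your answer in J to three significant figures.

W ≈ -5830 J

Adiabatic ⇒ Q = 0, so W_by = −ΔU = nCᵥ(T₁ − T₂).
Cᵥ = 5R/2 = 20.79 J/(mol·K).
W = (1.55)(20.79)(438 − 619) = -5831 J.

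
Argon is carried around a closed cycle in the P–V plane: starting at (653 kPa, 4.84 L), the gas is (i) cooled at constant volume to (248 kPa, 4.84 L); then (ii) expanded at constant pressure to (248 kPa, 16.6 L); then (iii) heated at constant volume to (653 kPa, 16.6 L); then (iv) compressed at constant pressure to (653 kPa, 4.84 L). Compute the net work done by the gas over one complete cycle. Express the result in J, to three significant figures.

Constant-volume legs do no work.
W(ii) = (248)(16.6 − 4.84) = 2916 J; W(iv) = (653)(4.84 − 16.6) = -7679 J.
W_net = 2916 − 7679 = -4763 J (the counter-clockwise enclosed area).

W_net ≈ -4760 J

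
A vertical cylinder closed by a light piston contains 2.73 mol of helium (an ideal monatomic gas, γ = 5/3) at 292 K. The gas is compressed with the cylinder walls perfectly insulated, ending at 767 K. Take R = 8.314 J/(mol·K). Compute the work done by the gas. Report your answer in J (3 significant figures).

W ≈ -16200 J

Adiabatic ⇒ Q = 0, so W_by = −ΔU = nCᵥ(T₁ − T₂).
Cᵥ = 3R/2 = 12.47 J/(mol·K).
W = (2.73)(12.47)(292 − 767) = -16172 J.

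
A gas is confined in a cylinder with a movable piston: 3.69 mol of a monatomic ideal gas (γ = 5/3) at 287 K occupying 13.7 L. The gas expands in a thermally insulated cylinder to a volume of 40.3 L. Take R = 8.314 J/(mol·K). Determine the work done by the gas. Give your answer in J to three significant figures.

W ≈ 6770 J

Adiabatic: TV^(γ−1) = const with γ = 5/3.
T₂ = T₁ (V₁/V₂)^(γ−1) = 287 × (13.7/40.3)^0.667 = 287 × 0.4871 = 139.8 K.
W_by = nCᵥ(T₁ − T₂) = (3.69)(12.47)(287 − 139.8) = 6774 J.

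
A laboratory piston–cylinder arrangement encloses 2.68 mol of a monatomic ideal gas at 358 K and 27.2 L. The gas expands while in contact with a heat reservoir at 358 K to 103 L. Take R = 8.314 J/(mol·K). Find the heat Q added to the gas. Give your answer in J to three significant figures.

Isothermal ⇒ ΔU = 0, so Q = W = nRT ln(V₂/V₁).
Q = (2.68)(8.314)(358) ln(103/27.2) = 7977 × 1.332 = 10621 J.

Q ≈ 10600 J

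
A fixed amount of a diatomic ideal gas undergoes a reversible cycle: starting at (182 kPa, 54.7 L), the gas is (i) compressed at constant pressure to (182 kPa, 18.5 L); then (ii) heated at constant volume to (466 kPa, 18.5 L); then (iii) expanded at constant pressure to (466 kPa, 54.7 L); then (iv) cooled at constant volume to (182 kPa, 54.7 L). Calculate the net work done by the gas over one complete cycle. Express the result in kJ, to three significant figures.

W_net ≈ 10.3 kJ

Constant-volume legs do no work.
W(i) = (182)(18.5 − 54.7) = -6588 J; W(iii) = (466)(54.7 − 18.5) = 16869 J.
W_net = -6588 + 16869 = 10281 J (the clockwise enclosed area).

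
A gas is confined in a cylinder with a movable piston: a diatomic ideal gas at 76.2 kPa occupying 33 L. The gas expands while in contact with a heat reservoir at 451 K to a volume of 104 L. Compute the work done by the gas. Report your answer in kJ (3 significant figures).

Isothermal: W = nRT ln(V₂/V₁) = P₁V₁ ln(V₂/V₁).
P₁V₁ = (76.2 kPa)(33 L) = 2515 J.
W = 2515 × ln(104/33) = 2515 × 1.148
W_by_gas = 2886 J.

W ≈ 2.89 kJ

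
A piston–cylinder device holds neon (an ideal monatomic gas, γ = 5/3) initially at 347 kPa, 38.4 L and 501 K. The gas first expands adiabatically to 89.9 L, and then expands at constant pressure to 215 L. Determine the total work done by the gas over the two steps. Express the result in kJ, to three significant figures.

W_total ≈ 19.2 kJ

Step 1 (adiabatic): W = (P₁V₁ − P₂V₂)/(γ−1) = (13325 − 7557)/0.667 = 8651 J.
After step 1: P = 84.07 kPa, V = 89.9 L, T = 284.2 K.
Step 2 (isobaric): W = PΔV = (84.07 kPa)(215 − 89.9 L) = 10517 J.
W_total = 8651 + 10517 = 19168 J.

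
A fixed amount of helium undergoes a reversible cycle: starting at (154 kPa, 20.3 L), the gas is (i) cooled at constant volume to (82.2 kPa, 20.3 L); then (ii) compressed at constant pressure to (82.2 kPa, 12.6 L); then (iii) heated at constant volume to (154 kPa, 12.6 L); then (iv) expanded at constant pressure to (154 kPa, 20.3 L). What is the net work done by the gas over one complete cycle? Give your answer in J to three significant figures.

Constant-volume legs do no work.
W(ii) = (82.2)(12.6 − 20.3) = -632.9 J; W(iv) = (154)(20.3 − 12.6) = 1186 J.
W_net = -632.9 + 1186 = 552.9 J (the clockwise enclosed area).

W_net ≈ 553 J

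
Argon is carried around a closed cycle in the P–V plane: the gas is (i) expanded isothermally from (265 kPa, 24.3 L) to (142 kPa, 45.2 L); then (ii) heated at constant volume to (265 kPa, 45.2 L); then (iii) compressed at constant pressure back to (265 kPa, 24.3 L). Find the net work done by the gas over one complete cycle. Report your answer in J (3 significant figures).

W_net ≈ -1540 J

Leg (i): W = PᵢVᵢ ln(V_f/Vᵢ) = (6440) ln(45.2/24.3) = 3996 J.
Leg (ii): W = 0.
Leg (iii): W = PΔV = (265)(24.3 − 45.2) = -5539 J.
W_net = 3996 − 5539 = -1542 J.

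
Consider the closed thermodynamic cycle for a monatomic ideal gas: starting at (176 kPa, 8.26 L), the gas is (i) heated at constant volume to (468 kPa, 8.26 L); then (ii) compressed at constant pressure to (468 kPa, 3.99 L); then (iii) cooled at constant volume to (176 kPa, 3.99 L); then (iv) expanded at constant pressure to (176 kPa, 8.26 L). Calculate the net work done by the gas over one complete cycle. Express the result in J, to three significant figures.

W_net ≈ -1250 J

Constant-volume legs do no work.
W(ii) = (468)(3.99 − 8.26) = -1998 J; W(iv) = (176)(8.26 − 3.99) = 751.5 J.
W_net = -1998 + 751.5 = -1247 J (the counter-clockwise enclosed area).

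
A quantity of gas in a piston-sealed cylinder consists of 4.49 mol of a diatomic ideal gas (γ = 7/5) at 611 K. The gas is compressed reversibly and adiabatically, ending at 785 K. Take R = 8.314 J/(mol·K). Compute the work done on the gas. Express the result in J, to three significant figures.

Adiabatic ⇒ Q = 0, so W_by = −ΔU = nCᵥ(T₁ − T₂).
Cᵥ = 5R/2 = 20.79 J/(mol·K).
W = (4.49)(20.79)(611 − 785) = -16238 J.
Work on gas = −W_by = 16238 J.

W ≈ 16200 J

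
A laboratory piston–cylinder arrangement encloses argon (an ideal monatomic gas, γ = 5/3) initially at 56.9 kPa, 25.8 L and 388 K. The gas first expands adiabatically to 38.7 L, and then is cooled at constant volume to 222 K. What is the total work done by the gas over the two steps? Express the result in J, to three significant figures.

W_total ≈ 522 J

Step 1 (adiabatic): W = (P₁V₁ − P₂V₂)/(γ−1) = (1468 − 1120)/0.667 = 521.6 J.
Step 2 (isochoric): W = 0 (constant volume).
W_total = 521.6 + 0 = 521.6 J.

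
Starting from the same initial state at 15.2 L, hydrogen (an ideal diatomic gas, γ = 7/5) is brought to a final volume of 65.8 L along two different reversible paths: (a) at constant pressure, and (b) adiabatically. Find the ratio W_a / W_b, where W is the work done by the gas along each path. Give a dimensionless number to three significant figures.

W_a / W_b ≈ 3.00

Path (a) isobaric: W = P₁(V₂ − V₁) → W_a/(P₁V₁) = 3.329.
Path (b) adiabatic: W = P₁V₁(1 − (V₁/V₂)^(γ−1))/(γ−1) → W_b/(P₁V₁) = 1.109.
W_a / W_b = 3.329 / 1.109 = 3.002.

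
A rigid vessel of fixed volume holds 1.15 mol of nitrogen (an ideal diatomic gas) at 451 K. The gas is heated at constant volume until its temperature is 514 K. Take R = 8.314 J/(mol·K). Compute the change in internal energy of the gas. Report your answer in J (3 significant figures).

Constant volume ⇒ W = 0, so Q = ΔU = nCᵥΔT with Cᵥ = 5R/2 = 20.79 J/(mol·K).
ΔU = (1.15)(20.79)(514 − 451) = 1506 J.

ΔU ≈ 1510 J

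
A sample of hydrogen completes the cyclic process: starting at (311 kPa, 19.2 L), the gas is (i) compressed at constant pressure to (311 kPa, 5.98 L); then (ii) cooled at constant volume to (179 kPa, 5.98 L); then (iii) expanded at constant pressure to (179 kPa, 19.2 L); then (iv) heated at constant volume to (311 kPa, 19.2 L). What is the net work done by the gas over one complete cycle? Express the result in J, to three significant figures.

W_net ≈ -1750 J

Constant-volume legs do no work.
W(i) = (311)(5.98 − 19.2) = -4111 J; W(iii) = (179)(19.2 − 5.98) = 2366 J.
W_net = -4111 + 2366 = -1745 J (the counter-clockwise enclosed area).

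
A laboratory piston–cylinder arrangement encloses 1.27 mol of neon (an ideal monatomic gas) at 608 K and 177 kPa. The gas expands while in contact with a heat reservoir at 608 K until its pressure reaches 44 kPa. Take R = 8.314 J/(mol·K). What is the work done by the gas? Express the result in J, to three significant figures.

W ≈ 8940 J

Isothermal process: W = nRT ln(V₂/V₁) = nRT ln(P₁/P₂).
W = (1.27)(8.314)(608) × ln(177/44)
  = 6420 × ln(4.023) = 6420 × 1.392
W_by_gas = 8936 J.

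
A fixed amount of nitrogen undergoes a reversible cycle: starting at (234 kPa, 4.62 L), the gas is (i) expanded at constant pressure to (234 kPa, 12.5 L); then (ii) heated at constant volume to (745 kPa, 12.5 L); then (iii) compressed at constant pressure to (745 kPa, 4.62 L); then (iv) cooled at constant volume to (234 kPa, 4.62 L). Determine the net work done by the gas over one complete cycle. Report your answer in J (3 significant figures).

W_net ≈ -4030 J

Constant-volume legs do no work.
W(i) = (234)(12.5 − 4.62) = 1844 J; W(iii) = (745)(4.62 − 12.5) = -5871 J.
W_net = 1844 − 5871 = -4027 J (the counter-clockwise enclosed area).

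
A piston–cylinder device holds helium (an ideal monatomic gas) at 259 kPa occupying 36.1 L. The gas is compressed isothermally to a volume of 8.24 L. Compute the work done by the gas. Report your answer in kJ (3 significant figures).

Isothermal: W = nRT ln(V₂/V₁) = P₁V₁ ln(V₂/V₁).
P₁V₁ = (259 kPa)(36.1 L) = 9350 J.
W = 9350 × ln(8.24/36.1) = 9350 × -1.477
W_by_gas = -13813 J.

W ≈ -13.8 kJ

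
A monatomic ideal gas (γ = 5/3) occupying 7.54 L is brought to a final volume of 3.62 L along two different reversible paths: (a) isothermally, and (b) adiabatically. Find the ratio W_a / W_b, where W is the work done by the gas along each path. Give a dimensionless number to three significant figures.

W_a / W_b ≈ 0.775

Path (a) isothermal: W = P₁V₁ ln(V₂/V₁) → W_a/(P₁V₁) = -0.7337.
Path (b) adiabatic: W = P₁V₁(1 − (V₁/V₂)^(γ−1))/(γ−1) → W_b/(P₁V₁) = -0.9464.
W_a / W_b = -0.7337 / -0.9464 = 0.7753.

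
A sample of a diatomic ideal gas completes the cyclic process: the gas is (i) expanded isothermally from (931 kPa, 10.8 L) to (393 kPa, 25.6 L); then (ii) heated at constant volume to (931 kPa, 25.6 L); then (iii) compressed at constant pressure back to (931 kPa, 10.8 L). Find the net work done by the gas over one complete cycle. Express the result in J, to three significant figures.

Leg (i): W = PᵢVᵢ ln(V_f/Vᵢ) = (10055) ln(25.6/10.8) = 8678 J.
Leg (ii): W = 0.
Leg (iii): W = PΔV = (931)(10.8 − 25.6) = -13779 J.
W_net = 8678 − 13779 = -5101 J.

W_net ≈ -5100 J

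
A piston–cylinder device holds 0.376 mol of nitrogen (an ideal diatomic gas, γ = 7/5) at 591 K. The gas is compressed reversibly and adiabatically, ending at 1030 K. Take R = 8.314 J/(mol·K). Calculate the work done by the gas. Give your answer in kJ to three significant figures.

Adiabatic ⇒ Q = 0, so W_by = −ΔU = nCᵥ(T₁ − T₂).
Cᵥ = 5R/2 = 20.79 J/(mol·K).
W = (0.376)(20.79)(591 − 1030) = -3431 J.

W ≈ -3.43 kJ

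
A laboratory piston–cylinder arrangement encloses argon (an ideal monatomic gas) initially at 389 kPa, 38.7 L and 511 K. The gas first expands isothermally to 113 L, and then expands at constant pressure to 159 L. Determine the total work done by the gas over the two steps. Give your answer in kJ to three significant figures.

Step 1 (isothermal): W = P₁V₁ ln(V₂/V₁) = (15054) ln(113/38.7) = 16131 J.
After step 1: P = 133.2 kPa, V = 113 L, T = 511 K.
Step 2 (isobaric): W = PΔV = (133.2 kPa)(159 − 113 L) = 6128 J.
W_total = 16131 + 6128 = 22260 J.

W_total ≈ 22.3 kJ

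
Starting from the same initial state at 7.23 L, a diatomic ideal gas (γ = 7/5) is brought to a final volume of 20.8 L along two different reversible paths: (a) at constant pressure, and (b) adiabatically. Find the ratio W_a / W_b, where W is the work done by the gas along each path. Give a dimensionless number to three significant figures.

W_a / W_b ≈ 2.18

Path (a) isobaric: W = P₁(V₂ − V₁) → W_a/(P₁V₁) = 1.877.
Path (b) adiabatic: W = P₁V₁(1 − (V₁/V₂)^(γ−1))/(γ−1) → W_b/(P₁V₁) = 0.8618.
W_a / W_b = 1.877 / 0.8618 = 2.178.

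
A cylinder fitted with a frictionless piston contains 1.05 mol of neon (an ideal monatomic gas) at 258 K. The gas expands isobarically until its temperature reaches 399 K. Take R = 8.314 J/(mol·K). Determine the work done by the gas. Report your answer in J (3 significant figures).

W ≈ 1230 J

Isobaric: W = P ΔV = nR ΔT.
W = (1.05)(8.314)(399 − 258) = 1231 J.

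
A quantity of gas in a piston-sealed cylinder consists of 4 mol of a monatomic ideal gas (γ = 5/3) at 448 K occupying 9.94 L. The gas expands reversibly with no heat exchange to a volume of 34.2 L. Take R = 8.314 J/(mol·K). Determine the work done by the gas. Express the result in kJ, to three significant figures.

W ≈ 12.5 kJ

Adiabatic: TV^(γ−1) = const with γ = 5/3.
T₂ = T₁ (V₁/V₂)^(γ−1) = 448 × (9.94/34.2)^0.667 = 448 × 0.4388 = 196.6 K.
W_by = nCᵥ(T₁ − T₂) = (4)(12.47)(448 − 196.6) = 12542 J.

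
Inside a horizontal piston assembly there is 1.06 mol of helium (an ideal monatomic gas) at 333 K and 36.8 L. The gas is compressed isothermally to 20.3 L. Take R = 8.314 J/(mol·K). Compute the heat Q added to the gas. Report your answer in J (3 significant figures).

Q ≈ -1750 J

Isothermal ⇒ ΔU = 0, so Q = W = nRT ln(V₂/V₁).
Q = (1.06)(8.314)(333) ln(20.3/36.8) = 2935 × -0.5949 = -1746 J.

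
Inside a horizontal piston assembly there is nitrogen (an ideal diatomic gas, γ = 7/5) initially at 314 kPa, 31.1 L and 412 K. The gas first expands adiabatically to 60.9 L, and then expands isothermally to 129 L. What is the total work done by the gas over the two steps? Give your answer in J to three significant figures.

W_total ≈ 11400 J

Step 1 (adiabatic): W = (P₁V₁ − P₂V₂)/(γ−1) = (9765 − 7464)/0.4 = 5755 J.
After step 1: P = 122.6 kPa, V = 60.9 L, T = 314.9 K.
Step 2 (isothermal): W = P₁V₁ ln(V₂/V₁) = (7464) ln(129/60.9) = 5602 J.
W_total = 5755 + 5602 = 11357 J.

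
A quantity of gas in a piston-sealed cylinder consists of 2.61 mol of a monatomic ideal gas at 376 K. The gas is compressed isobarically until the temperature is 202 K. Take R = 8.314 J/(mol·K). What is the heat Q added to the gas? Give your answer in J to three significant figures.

Isobaric: W = nRΔT = (2.61)(8.314)(-174) = -3776 J.
ΔU = nCᵥΔT with Cᵥ = 3R/2: ΔU = (2.61)(12.47)(-174) = -5664 J.
Q = ΔU + W = -5664 − 3776 = -9439 J.

Q ≈ -9440 J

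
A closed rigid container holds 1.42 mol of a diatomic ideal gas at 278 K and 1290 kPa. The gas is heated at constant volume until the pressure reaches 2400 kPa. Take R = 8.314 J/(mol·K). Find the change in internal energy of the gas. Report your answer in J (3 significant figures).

ΔU ≈ 7060 J

Constant volume ⇒ W = 0, so Q = ΔU = nCᵥΔT with Cᵥ = 5R/2 = 20.79 J/(mol·K).
At constant V, T₂/T₁ = P₂/P₁ ⇒ ΔT = T₁(P₂/P₁ − 1) = 278·(2400/1290 − 1) = 239.2 K.
ΔU = (1.42)(20.79)(239.2) = 7060 J.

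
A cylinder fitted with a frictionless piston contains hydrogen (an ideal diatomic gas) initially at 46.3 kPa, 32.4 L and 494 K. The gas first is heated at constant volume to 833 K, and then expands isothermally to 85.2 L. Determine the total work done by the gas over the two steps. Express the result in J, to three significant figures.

Step 1 (isochoric): W = 0 (constant volume).
After step 1: P = 78.07 kPa (V unchanged).
Step 2 (isothermal): W = P₁V₁ ln(V₂/V₁) = (2530) ln(85.2/32.4) = 2446 J.
W_total = 0 + 2446 = 2446 J.

W_total ≈ 2450 J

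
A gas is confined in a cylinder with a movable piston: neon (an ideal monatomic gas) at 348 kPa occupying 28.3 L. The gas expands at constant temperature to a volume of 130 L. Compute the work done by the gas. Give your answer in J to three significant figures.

Isothermal: W = nRT ln(V₂/V₁) = P₁V₁ ln(V₂/V₁).
P₁V₁ = (348 kPa)(28.3 L) = 9848 J.
W = 9848 × ln(130/28.3) = 9848 × 1.525
W_by_gas = 15016 J.

W ≈ 15000 J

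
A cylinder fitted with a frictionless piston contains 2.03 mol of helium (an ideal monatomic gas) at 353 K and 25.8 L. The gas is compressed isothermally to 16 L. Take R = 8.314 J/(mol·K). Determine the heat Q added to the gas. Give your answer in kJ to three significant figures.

Q ≈ -2.85 kJ

Isothermal ⇒ ΔU = 0, so Q = W = nRT ln(V₂/V₁).
Q = (2.03)(8.314)(353) ln(16/25.8) = 5958 × -0.4778 = -2847 J.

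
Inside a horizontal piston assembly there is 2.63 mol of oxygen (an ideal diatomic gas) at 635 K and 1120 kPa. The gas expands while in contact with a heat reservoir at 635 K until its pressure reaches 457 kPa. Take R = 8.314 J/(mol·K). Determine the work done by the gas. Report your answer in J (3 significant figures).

Isothermal process: W = nRT ln(V₂/V₁) = nRT ln(P₁/P₂).
W = (2.63)(8.314)(635) × ln(1120/457)
  = 13885 × ln(2.451) = 13885 × 0.8964
W_by_gas = 12446 J.

W ≈ 12400 J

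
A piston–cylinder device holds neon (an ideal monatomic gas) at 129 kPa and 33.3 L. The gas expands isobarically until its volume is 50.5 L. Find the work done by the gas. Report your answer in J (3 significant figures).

Isobaric: W = P ΔV.
W = (129 kPa)(50.5 − 33.3 L) = (129)(17.2) = 2219 J.

W ≈ 2220 J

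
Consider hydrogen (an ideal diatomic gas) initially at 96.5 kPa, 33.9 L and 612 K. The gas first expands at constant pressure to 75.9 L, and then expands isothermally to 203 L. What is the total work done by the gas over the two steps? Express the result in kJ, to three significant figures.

W_total ≈ 11.3 kJ

Step 1 (isobaric): W = PΔV = (96.5 kPa)(75.9 − 33.9 L) = 4053 J.
After step 1: P = 96.5 kPa, V = 75.9 L, T = 1370 K.
Step 2 (isothermal): W = P₁V₁ ln(V₂/V₁) = (7324) ln(203/75.9) = 7206 J.
W_total = 4053 + 7206 = 11259 J.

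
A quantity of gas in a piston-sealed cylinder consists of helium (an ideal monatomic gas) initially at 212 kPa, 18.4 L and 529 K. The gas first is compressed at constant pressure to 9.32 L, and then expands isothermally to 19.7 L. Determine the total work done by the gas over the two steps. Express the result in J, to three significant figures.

W_total ≈ -446 J

Step 1 (isobaric): W = PΔV = (212 kPa)(9.32 − 18.4 L) = -1925 J.
After step 1: P = 212 kPa, V = 9.32 L, T = 267.9 K.
Step 2 (isothermal): W = P₁V₁ ln(V₂/V₁) = (1976) ln(19.7/9.32) = 1479 J.
W_total = -1925 + 1479 = -446.1 J.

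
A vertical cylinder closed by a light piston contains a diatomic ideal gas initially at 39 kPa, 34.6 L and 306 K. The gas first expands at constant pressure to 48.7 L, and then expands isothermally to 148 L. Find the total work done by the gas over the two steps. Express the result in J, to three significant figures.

Step 1 (isobaric): W = PΔV = (39 kPa)(48.7 − 34.6 L) = 549.9 J.
After step 1: P = 39 kPa, V = 48.7 L, T = 430.7 K.
Step 2 (isothermal): W = P₁V₁ ln(V₂/V₁) = (1899) ln(148/48.7) = 2111 J.
W_total = 549.9 + 2111 = 2661 J.

W_total ≈ 2660 J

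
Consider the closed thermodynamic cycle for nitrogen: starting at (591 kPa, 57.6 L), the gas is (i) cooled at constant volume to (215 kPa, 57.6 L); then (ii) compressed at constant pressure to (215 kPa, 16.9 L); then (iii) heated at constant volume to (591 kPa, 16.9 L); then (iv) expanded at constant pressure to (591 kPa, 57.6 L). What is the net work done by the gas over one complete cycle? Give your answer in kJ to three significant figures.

W_net ≈ 15.3 kJ

Constant-volume legs do no work.
W(ii) = (215)(16.9 − 57.6) = -8750 J; W(iv) = (591)(57.6 − 16.9) = 24054 J.
W_net = -8750 + 24054 = 15303 J (the clockwise enclosed area).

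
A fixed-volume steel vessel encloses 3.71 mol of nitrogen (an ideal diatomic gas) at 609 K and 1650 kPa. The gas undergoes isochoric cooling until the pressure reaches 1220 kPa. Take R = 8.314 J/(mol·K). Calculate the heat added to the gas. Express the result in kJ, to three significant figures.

Constant volume ⇒ W = 0, so Q = ΔU = nCᵥΔT with Cᵥ = 5R/2 = 20.79 J/(mol·K).
At constant V, T₂/T₁ = P₂/P₁ ⇒ ΔT = T₁(P₂/P₁ − 1) = 609·(1220/1650 − 1) = -158.7 K.
ΔU = (3.71)(20.79)(-158.7) = -12238 J.

Q ≈ -12.2 kJ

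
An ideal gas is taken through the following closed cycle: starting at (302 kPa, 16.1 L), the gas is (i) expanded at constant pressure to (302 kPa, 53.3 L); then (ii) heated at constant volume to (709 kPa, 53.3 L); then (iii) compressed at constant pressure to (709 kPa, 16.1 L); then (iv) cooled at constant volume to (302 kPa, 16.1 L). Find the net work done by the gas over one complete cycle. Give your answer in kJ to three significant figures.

Constant-volume legs do no work.
W(i) = (302)(53.3 − 16.1) = 11234 J; W(iii) = (709)(16.1 − 53.3) = -26375 J.
W_net = 11234 − 26375 = -15140 J (the counter-clockwise enclosed area).

W_net ≈ -15.1 kJ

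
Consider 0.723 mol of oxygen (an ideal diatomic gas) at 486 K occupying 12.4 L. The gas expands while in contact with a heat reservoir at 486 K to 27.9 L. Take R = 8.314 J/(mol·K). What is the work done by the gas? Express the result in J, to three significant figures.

W ≈ 2370 J

Isothermal: W = nRT ln(V₂/V₁).
W = (0.723)(8.314)(486) × ln(27.9/12.4)
  = 2921 × 0.8109
W_by_gas = 2369 J.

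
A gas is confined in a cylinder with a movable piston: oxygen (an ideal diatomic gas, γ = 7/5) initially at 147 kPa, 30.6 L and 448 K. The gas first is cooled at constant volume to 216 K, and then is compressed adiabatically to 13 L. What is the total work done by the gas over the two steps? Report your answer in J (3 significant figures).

W_total ≈ -2210 J

Step 1 (isochoric): W = 0 (constant volume).
After step 1: P = 70.88 kPa (V unchanged).
Step 2 (adiabatic): W = (P₁V₁ − P₂V₂)/(γ−1) = (2169 − 3054)/0.4 = -2214 J.
W_total = 0 − 2214 = -2214 J.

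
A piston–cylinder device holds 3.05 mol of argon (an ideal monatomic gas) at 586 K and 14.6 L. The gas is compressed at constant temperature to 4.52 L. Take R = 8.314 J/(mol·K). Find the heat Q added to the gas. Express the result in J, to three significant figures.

Q ≈ -17400 J

Isothermal ⇒ ΔU = 0, so Q = W = nRT ln(V₂/V₁).
Q = (3.05)(8.314)(586) ln(4.52/14.6) = 14860 × -1.173 = -17423 J.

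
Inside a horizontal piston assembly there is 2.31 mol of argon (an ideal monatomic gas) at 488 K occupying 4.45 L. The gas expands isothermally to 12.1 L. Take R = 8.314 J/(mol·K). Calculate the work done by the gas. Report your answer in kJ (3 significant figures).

W ≈ 9.38 kJ

Isothermal: W = nRT ln(V₂/V₁).
W = (2.31)(8.314)(488) × ln(12.1/4.45)
  = 9372 × 1
W_by_gas = 9375 J.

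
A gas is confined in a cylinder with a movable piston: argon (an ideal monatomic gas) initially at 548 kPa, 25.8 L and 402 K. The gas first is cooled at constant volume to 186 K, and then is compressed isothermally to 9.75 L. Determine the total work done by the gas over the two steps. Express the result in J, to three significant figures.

Step 1 (isochoric): W = 0 (constant volume).
After step 1: P = 253.6 kPa (V unchanged).
Step 2 (isothermal): W = P₁V₁ ln(V₂/V₁) = (6542) ln(9.75/25.8) = -6366 J.
W_total = 0 − 6366 = -6366 J.

W_total ≈ -6370 J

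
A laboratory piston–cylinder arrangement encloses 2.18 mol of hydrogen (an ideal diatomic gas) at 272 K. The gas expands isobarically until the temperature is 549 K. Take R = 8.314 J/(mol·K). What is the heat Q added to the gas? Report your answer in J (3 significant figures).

Q ≈ 17600 J

Isobaric: W = nRΔT = (2.18)(8.314)(277) = 5020 J.
ΔU = nCᵥΔT with Cᵥ = 5R/2: ΔU = (2.18)(20.79)(277) = 12551 J.
Q = ΔU + W = 12551 + 5020 = 17572 J.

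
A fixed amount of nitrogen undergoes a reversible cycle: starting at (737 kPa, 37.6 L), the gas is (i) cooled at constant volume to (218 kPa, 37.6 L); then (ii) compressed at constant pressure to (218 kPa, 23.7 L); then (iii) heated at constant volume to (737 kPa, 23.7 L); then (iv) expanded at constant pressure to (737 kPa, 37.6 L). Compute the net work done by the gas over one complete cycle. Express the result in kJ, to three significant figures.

Constant-volume legs do no work.
W(ii) = (218)(23.7 − 37.6) = -3030 J; W(iv) = (737)(37.6 − 23.7) = 10244 J.
W_net = -3030 + 10244 = 7214 J (the clockwise enclosed area).

W_net ≈ 7.21 kJ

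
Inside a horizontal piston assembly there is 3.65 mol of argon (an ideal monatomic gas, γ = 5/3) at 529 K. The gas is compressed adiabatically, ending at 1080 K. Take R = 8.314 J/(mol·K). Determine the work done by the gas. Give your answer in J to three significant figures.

Adiabatic ⇒ Q = 0, so W_by = −ΔU = nCᵥ(T₁ − T₂).
Cᵥ = 3R/2 = 12.47 J/(mol·K).
W = (3.65)(12.47)(529 − 1080) = -25081 J.

W ≈ -25100 J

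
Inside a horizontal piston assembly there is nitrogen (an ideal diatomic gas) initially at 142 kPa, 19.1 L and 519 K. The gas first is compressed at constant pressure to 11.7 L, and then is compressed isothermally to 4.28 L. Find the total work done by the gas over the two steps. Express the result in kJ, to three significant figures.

W_total ≈ -2.72 kJ

Step 1 (isobaric): W = PΔV = (142 kPa)(11.7 − 19.1 L) = -1051 J.
After step 1: P = 142 kPa, V = 11.7 L, T = 317.9 K.
Step 2 (isothermal): W = P₁V₁ ln(V₂/V₁) = (1661) ln(4.28/11.7) = -1671 J.
W_total = -1051 − 1671 = -2722 J.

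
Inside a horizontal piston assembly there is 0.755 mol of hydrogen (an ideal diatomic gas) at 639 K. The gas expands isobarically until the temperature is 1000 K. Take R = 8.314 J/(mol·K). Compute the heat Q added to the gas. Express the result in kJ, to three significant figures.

Isobaric: W = nRΔT = (0.755)(8.314)(361) = 2266 J.
ΔU = nCᵥΔT with Cᵥ = 5R/2: ΔU = (0.755)(20.79)(361) = 5665 J.
Q = ΔU + W = 5665 + 2266 = 7931 J.

Q ≈ 7.93 kJ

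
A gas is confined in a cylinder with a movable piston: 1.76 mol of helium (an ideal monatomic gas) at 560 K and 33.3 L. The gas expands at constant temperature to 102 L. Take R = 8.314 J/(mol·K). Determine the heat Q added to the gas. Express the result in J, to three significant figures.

Q ≈ 9170 J

Isothermal ⇒ ΔU = 0, so Q = W = nRT ln(V₂/V₁).
Q = (1.76)(8.314)(560) ln(102/33.3) = 8194 × 1.119 = 9173 J.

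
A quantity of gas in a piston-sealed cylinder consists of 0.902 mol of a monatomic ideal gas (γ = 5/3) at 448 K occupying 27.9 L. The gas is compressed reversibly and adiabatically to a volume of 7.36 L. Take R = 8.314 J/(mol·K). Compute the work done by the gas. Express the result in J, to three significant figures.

W ≈ -7210 J

Adiabatic: TV^(γ−1) = const with γ = 5/3.
T₂ = T₁ (V₁/V₂)^(γ−1) = 448 × (27.9/7.36)^0.667 = 448 × 2.431 = 1089 K.
W_by = nCᵥ(T₁ − T₂) = (0.902)(12.47)(448 − 1089) = -7212 J.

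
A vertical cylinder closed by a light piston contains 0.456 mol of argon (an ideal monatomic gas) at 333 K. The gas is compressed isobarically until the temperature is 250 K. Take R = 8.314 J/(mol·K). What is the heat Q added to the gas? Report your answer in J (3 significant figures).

Isobaric: W = nRΔT = (0.456)(8.314)(-83) = -314.7 J.
ΔU = nCᵥΔT with Cᵥ = 3R/2: ΔU = (0.456)(12.47)(-83) = -472 J.
Q = ΔU + W = -472 − 314.7 = -786.7 J.

Q ≈ -787 J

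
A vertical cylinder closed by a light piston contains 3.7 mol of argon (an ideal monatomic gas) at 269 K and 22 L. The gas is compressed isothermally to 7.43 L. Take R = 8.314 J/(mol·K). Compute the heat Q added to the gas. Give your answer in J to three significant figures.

Isothermal ⇒ ΔU = 0, so Q = W = nRT ln(V₂/V₁).
Q = (3.7)(8.314)(269) ln(7.43/22) = 8275 × -1.086 = -8983 J.

Q ≈ -8980 J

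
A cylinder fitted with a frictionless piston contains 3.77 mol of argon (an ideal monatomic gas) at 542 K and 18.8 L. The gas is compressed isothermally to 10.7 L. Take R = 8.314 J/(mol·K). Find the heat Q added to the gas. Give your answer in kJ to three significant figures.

Isothermal ⇒ ΔU = 0, so Q = W = nRT ln(V₂/V₁).
Q = (3.77)(8.314)(542) ln(10.7/18.8) = 16988 × -0.5636 = -9575 J.

Q ≈ -9.57 kJ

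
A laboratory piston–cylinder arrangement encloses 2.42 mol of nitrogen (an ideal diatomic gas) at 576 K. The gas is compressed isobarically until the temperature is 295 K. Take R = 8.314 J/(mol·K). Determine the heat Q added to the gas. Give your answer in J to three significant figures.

Isobaric: W = nRΔT = (2.42)(8.314)(-281) = -5654 J.
ΔU = nCᵥΔT with Cᵥ = 5R/2: ΔU = (2.42)(20.79)(-281) = -14134 J.
Q = ΔU + W = -14134 − 5654 = -19788 J.

Q ≈ -19800 J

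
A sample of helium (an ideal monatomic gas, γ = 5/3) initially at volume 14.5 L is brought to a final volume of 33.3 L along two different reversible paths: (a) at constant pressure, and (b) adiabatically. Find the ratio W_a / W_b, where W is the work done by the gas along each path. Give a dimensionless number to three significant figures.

Path (a) isobaric: W = P₁(V₂ − V₁) → W_a/(P₁V₁) = 1.297.
Path (b) adiabatic: W = P₁V₁(1 − (V₁/V₂)^(γ−1))/(γ−1) → W_b/(P₁V₁) = 0.6383.
W_a / W_b = 1.297 / 0.6383 = 2.031.

W_a / W_b ≈ 2.03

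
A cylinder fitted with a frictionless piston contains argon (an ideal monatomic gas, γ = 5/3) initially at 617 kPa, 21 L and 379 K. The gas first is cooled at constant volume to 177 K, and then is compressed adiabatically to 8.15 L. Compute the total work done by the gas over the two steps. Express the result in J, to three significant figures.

W_total ≈ -7980 J

Step 1 (isochoric): W = 0 (constant volume).
After step 1: P = 288.2 kPa (V unchanged).
Step 2 (adiabatic): W = (P₁V₁ − P₂V₂)/(γ−1) = (6051 − 11373)/0.667 = -7983 J.
W_total = 0 − 7983 = -7983 J.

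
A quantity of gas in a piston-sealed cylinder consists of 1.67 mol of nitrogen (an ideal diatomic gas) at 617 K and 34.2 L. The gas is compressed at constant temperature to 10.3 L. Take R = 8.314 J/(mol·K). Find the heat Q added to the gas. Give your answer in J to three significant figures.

Isothermal ⇒ ΔU = 0, so Q = W = nRT ln(V₂/V₁).
Q = (1.67)(8.314)(617) ln(10.3/34.2) = 8567 × -1.2 = -10281 J.

Q ≈ -10300 J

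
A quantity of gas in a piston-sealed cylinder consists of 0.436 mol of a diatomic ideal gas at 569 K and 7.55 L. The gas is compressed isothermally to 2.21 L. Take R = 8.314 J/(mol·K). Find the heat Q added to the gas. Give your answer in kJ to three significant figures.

Isothermal ⇒ ΔU = 0, so Q = W = nRT ln(V₂/V₁).
Q = (0.436)(8.314)(569) ln(2.21/7.55) = 2063 × -1.229 = -2534 J.

Q ≈ -2.53 kJ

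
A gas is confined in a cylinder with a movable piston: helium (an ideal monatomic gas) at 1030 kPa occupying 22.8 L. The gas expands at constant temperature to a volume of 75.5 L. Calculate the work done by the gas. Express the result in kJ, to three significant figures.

Isothermal: W = nRT ln(V₂/V₁) = P₁V₁ ln(V₂/V₁).
P₁V₁ = (1030 kPa)(22.8 L) = 23484 J.
W = 23484 × ln(75.5/22.8) = 23484 × 1.197
W_by_gas = 28119 J.

W ≈ 28.1 kJ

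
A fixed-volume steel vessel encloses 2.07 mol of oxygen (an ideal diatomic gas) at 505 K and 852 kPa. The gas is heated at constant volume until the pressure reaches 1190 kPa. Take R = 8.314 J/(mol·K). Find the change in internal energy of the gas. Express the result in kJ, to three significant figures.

ΔU ≈ 8.62 kJ

Constant volume ⇒ W = 0, so Q = ΔU = nCᵥΔT with Cᵥ = 5R/2 = 20.79 J/(mol·K).
At constant V, T₂/T₁ = P₂/P₁ ⇒ ΔT = T₁(P₂/P₁ − 1) = 505·(1190/852 − 1) = 200.3 K.
ΔU = (2.07)(20.79)(200.3) = 8620 J.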